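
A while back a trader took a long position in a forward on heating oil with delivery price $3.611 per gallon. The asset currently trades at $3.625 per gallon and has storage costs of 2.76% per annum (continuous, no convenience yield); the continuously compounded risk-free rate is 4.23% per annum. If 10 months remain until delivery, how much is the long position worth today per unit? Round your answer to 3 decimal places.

$0.223 per gallon

Current fair forward for the remaining 10 months: F = S·e^((r + u)·T), (r + u) = 0.0423 + 0.0276 = 0.0699
F = 3.625 · e^(0.0699 × 10/12) = 3.625 × 1.059980 = 3.8424
Value of long forward = (F − K)·e^(−rT) = (3.8424 − 3.611) · e^(−0.0423·10/12)
= 0.2314 × 0.965364 = 0.223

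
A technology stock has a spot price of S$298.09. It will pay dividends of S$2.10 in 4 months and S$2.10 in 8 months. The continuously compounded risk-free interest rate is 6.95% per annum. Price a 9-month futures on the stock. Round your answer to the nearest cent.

S$309.77

PV(dividends) I = 2.10·e^(−0.0695·4/12) + 2.10·e^(−0.0695·8/12)
I = 2.0519 + 2.0049 = 4.0568
F = (S − I)·e^(rT) = (298.09 − 4.0568) · e^(0.0695·9/12)
= 294.0332 · e^0.052125 = 294.0332 × 1.053507 = S$309.77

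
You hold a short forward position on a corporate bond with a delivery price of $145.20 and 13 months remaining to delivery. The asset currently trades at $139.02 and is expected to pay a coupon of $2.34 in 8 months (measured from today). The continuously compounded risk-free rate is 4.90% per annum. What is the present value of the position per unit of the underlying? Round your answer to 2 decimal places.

$0.94

PV(remaining coupons) I = 2.34·e^(−0.0490·8/12) = 2.2648
Current forward F = (S − I)·e^(rT) = (139.02 − 2.2648)·e^(0.0490·13/12) = 136.7552 × 1.054518 = 144.2108
Value (long) = (F − K)·e^(−rT) = (144.2108 − 145.20) × 0.948301 = -0.9381
Short position value = −(long value) = $0.94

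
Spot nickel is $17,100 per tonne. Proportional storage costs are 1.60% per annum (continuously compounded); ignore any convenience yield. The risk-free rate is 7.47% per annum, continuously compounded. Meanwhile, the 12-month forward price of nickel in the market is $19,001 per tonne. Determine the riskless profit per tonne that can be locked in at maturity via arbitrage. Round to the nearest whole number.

Fair forward: F* = S·e^(carry·T), with carry = (r + u) = 0.0747 + 0.0160 = 0.0907
F* = 17100 · e^(0.0907 × 12/12) = 17100 · e^0.090700 = 17100 × 1.094940 = $18723.4740
Market $19001 > fair $18723.4740: forward overpriced → cash-and-carry (buy spot, short the forward).
At maturity, profit = |F_mkt − F*| = |19001 − 18723.4740| = $278 per tonne

$278 per tonne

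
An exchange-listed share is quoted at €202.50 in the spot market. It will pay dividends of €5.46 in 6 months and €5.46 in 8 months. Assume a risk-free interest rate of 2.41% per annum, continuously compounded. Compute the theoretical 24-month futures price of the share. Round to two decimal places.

€201.20

PV(dividends) I = 5.46·e^(−0.0241·6/12) + 5.46·e^(−0.0241·8/12)
I = 5.3946 + 5.3730 = 10.7676
F = (S − I)·e^(rT) = (202.50 − 10.7676) · e^(0.0241·24/12)
= 191.7324 · e^0.048200 = 191.7324 × 1.049381 = €201.20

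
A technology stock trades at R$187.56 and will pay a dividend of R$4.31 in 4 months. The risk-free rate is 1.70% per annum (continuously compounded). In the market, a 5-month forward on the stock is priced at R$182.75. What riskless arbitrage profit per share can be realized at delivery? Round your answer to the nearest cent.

R$1.83 per share

PV(dividends) I = 4.31·e^(−0.0170·4/12) = 4.2856
Fair forward F* = (S − I)·e^(rT) = (187.56 − 4.2856)·e^0.007083 = 183.2744 × 1.007108 = 184.5771
Market R$182.75 < fair 184.5771: forward underpriced → reverse cash-and-carry (short the stock, invest proceeds at r, pay the dividends, go long the forward).
Profit at T = |F_mkt − F*| = |182.75 − 184.5771| = R$1.83 per share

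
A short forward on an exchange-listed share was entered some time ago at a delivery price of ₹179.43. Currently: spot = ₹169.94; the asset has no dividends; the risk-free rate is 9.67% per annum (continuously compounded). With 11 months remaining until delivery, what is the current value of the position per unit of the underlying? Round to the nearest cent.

Current fair forward for the remaining 11 months: F = S·e^(r·T), r = 0.0967
F = 169.94 · e^(0.0967 × 11/12) = 169.94 × 1.092689 = 185.6916
Value of long forward = (F − K)·e^(−rT) = (185.6916 − 179.43) · e^(−0.0967·11/12)
= 6.2616 × 0.915173 = 5.73
Short position value = −(long value) = -₹5.73

-₹5.73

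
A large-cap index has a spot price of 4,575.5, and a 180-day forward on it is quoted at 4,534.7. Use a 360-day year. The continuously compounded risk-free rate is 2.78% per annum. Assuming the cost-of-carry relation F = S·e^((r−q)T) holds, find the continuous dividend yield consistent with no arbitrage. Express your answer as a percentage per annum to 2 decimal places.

From F = S·e^((r−q)T): (r − q) = ln(F/S)/T
ln(4534.7/4575.5) = ln(0.991083) = -0.008957
(r − q) = -0.008957 / (180/360) = -0.017914
q = r − ln(F/S)/T = 0.0278 + 0.017914 = 0.045714
q = 4.57%

4.57%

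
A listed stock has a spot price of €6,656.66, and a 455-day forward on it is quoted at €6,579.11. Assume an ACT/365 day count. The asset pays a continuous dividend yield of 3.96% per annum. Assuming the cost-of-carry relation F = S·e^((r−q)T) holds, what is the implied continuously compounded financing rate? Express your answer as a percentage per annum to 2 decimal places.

From F = S·e^((r−q)T): (r − q) = ln(F/S)/T
ln(6579.11/6656.66) = ln(0.988350) = -0.011718
(r − q) = -0.011718 / (455/365) = -0.009400
r = ln(F/S)/T + q = -0.009400 + 0.0396 = 0.030200
r = 3.02%

3.02%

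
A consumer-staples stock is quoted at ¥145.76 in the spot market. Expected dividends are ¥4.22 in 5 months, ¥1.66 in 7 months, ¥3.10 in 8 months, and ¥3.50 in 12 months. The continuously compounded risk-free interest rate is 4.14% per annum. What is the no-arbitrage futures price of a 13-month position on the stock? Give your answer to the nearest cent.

PV(dividends) I = 4.22·e^(−0.0414·5/12) + 1.66·e^(−0.0414·7/12) + 3.10·e^(−0.0414·8/12) + 3.50·e^(−0.0414·12/12)
I = 4.1478 + 1.6204 + 3.0156 + 3.3581 = 12.1419
F = (S − I)·e^(rT) = (145.76 − 12.1419) · e^(0.0414·13/12)
= 133.6181 · e^0.044850 = 133.6181 × 1.045871 = ¥139.75

¥139.75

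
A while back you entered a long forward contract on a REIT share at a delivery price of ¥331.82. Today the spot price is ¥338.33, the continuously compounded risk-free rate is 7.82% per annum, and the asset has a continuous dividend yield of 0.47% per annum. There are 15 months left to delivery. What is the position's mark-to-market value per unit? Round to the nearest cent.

¥35.43

Current fair forward for the remaining 15 months: F = S·e^((r − q)·T), (r − q) = 0.0782 − 0.0047 = 0.0735
F = 338.33 · e^(0.0735 × 15/12) = 338.33 × 1.096228 = 370.8868
Value of long forward = (F − K)·e^(−rT) = (370.8868 − 331.82) · e^(−0.0782·15/12)
= 39.0668 × 0.906876 = 35.43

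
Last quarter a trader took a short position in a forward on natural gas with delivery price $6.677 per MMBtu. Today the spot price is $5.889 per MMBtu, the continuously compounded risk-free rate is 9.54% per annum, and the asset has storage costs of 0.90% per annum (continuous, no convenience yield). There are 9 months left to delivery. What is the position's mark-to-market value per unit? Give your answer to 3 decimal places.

$0.287 per MMBtu

Current fair forward for the remaining 9 months: F = S·e^((r + u)·T), (r + u) = 0.0954 + 0.0090 = 0.1044
F = 5.889 · e^(0.1044 × 9/12) = 5.889 × 1.081447 = 6.3686
Value of long forward = (F − K)·e^(−rT) = (6.3686 − 6.677) · e^(−0.0954·9/12)
= -0.3084 × 0.930950 = -0.287
Short position value = −(long value) = $0.287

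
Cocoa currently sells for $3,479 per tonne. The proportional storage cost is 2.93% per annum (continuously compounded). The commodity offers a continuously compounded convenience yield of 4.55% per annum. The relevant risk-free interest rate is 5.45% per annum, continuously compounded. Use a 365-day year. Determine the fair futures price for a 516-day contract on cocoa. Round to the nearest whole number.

Net carry = r + u − y = 0.0545 + 0.0293 − 0.0455 = 0.0383
F = S·e^((r+u−y)T) = 3479 · e^(0.0383 × 516/365) = 3479 · e^0.054145
= 3479 × 1.055638 = $3,673 per tonne

$3,673 per tonne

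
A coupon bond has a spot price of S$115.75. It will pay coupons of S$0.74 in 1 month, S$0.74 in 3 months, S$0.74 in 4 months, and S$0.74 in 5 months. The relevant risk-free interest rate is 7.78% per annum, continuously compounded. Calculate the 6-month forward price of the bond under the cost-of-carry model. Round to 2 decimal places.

PV(coupons) I = 0.74·e^(−0.0778·1/12) + 0.74·e^(−0.0778·3/12) + 0.74·e^(−0.0778·4/12) + 0.74·e^(−0.0778·5/12)
I = 0.7352 + 0.7257 + 0.7211 + 0.7164 = 2.8984
F = (S − I)·e^(rT) = (115.75 − 2.8984) · e^(0.0778·6/12)
= 112.8516 · e^0.038900 = 112.8516 × 1.039667 = S$117.33

S$117.33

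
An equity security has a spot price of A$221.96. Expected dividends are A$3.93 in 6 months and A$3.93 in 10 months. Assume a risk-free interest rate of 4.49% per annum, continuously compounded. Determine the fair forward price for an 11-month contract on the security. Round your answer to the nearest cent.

PV(dividends) I = 3.93·e^(−0.0449·6/12) + 3.93·e^(−0.0449·10/12)
I = 3.8428 + 3.7857 = 7.6285
F = (S − I)·e^(rT) = (221.96 − 7.6285) · e^(0.0449·11/12)
= 214.3315 · e^0.041158 = 214.3315 × 1.042017 = A$223.34

A$223.34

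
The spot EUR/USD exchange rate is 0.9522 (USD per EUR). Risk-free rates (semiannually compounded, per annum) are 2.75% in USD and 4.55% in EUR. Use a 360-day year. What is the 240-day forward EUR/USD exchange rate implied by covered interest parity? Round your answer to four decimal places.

By covered interest parity, F = S · (1+r_USD/2)^(2T) / (1+r_EUR/2)^(2T)
= 0.9522 × 1.018375 / 1.030448 = 0.9522 × 0.988284
F = 0.9410 USD per EUR

0.9410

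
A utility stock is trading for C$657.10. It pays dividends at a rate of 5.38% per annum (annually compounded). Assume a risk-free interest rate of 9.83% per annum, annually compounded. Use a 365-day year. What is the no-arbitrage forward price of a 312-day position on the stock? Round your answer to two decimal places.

C$680.75

F = S · (1+r)^T / (1+q)^T
= 657.10 × 1.083448 / 1.045812 = 657.10 × 1.035987
F = C$680.75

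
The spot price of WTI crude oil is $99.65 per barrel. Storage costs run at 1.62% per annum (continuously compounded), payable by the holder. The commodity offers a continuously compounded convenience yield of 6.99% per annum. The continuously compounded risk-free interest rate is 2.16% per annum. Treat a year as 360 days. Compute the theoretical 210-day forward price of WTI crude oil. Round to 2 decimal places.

$97.80 per barrel

Net carry = r + u − y = 0.0216 + 0.0162 − 0.0699 = -0.0321
F = S·e^((r+u−y)T) = 99.65 · e^(-0.0321 × 210/360) = 99.65 · e^-0.018725
= 99.65 × 0.981449 = $97.80 per barrel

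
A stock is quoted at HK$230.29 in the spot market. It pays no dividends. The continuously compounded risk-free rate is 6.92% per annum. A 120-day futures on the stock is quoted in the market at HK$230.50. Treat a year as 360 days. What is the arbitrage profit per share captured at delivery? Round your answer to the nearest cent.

Fair futures: F* = S·e^(carry·T), with carry = r = 0.0692
F* = 230.29 · e^(0.0692 × 120/360) = 230.29 · e^0.023067 = 230.29 × 1.023335 = HK$235.6638
Market HK$230.50 < fair HK$235.6638: forward underpriced → reverse cash-and-carry (short spot, go long the forward).
At maturity, profit = |F_mkt − F*| = |230.50 − 235.6638| = HK$5.16 per share

HK$5.16 per share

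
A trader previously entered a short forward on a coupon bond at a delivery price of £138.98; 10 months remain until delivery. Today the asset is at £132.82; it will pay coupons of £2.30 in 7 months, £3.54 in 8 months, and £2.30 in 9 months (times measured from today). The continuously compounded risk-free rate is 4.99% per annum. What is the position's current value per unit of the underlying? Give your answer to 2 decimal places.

PV(remaining coupons) I = 2.30·e^(−0.0499·7/12) + 3.54·e^(−0.0499·8/12) + 2.30·e^(−0.0499·9/12) = 7.8737
Current forward F = (S − I)·e^(rT) = (132.82 − 7.8737)·e^(0.0499·10/12) = 124.9463 × 1.042460 = 130.2515
Value (long) = (F − K)·e^(−rT) = (130.2515 − 138.98) × 0.959269 = -8.3730
Short position value = −(long value) = £8.37

£8.37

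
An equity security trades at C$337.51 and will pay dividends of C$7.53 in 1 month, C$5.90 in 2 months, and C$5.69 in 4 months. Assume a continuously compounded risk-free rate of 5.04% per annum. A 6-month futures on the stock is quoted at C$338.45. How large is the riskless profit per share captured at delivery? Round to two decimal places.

C$11.75 per share

PV(dividends) I = 7.53·e^(−0.0504·1/12) + 5.90·e^(−0.0504·2/12) + 5.69·e^(−0.0504·4/12) = 18.9443
Fair futures F* = (S − I)·e^(rT) = (337.51 − 18.9443)·e^0.025200 = 318.5657 × 1.025520 = 326.6955
Market C$338.45 > fair 326.6955: forward overpriced → cash-and-carry (borrow at r, buy the stock and collect the dividends, short the forward).
Profit at T = |F_mkt − F*| = |338.45 − 326.6955| = C$11.75 per share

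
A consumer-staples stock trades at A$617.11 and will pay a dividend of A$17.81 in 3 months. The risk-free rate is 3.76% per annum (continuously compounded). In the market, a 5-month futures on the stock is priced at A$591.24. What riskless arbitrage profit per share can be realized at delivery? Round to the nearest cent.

A$17.69 per share

PV(dividends) I = 17.81·e^(−0.0376·3/12) = 17.6434
Fair futures F* = (S − I)·e^(rT) = (617.11 − 17.6434)·e^0.015667 = 599.4666 × 1.015790 = 608.9322
Market A$591.24 < fair 608.9322: forward underpriced → reverse cash-and-carry (short the stock, invest proceeds at r, pay the dividends, go long the forward).
Profit at T = |F_mkt − F*| = |591.24 − 608.9322| = A$17.69 per share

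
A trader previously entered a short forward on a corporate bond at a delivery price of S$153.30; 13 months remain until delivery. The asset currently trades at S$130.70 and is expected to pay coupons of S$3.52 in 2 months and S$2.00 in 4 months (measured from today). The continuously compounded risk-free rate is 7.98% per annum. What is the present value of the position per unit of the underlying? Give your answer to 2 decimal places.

S$15.32

PV(remaining coupons) I = 3.52·e^(−0.0798·2/12) + 2.00·e^(−0.0798·4/12) = 5.4210
Current forward F = (S − I)·e^(rT) = (130.70 − 5.4210)·e^(0.0798·13/12) = 125.2790 × 1.090297 = 136.5913
Value (long) = (F − K)·e^(−rT) = (136.5913 − 153.30) × 0.917181 = -15.3249
Short position value = −(long value) = S$15.32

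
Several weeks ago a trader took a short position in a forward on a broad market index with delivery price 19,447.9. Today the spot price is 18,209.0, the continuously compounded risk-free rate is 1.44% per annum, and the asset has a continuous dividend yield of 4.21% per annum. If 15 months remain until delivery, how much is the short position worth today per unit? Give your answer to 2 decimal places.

1825.44

Current fair forward for the remaining 15 months: F = S·e^((r − q)·T), (r − q) = 0.0144 − 0.0421 = -0.0277
F = 18209.0 · e^(-0.0277 × 15/12) = 18209.0 × 0.96596759 = 17589.3038
Value of long forward = (F − K)·e^(−rT) = (17589.3038 − 19447.9) · e^(−0.0144·15/12)
= -1858.5962 × 0.98216103 = -1825.44
Short position value = −(long value) = 1825.44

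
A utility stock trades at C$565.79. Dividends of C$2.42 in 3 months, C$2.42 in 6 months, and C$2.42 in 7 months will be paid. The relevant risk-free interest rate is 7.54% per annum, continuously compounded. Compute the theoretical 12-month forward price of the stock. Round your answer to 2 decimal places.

C$602.53

PV(dividends) I = 2.42·e^(−0.0754·3/12) + 2.42·e^(−0.0754·6/12) + 2.42·e^(−0.0754·7/12)
I = 2.3748 + 2.3305 + 2.3159 = 7.0212
F = (S − I)·e^(rT) = (565.79 − 7.0212) · e^(0.0754·12/12)
= 558.7688 · e^0.075400 = 558.7688 × 1.078315 = C$602.53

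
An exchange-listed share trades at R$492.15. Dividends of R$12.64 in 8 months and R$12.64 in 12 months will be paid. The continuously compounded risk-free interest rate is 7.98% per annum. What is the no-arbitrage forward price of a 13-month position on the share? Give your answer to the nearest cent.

PV(dividends) I = 12.64·e^(−0.0798·8/12) + 12.64·e^(−0.0798·12/12)
I = 11.9851 + 11.6705 = 23.6556
F = (S − I)·e^(rT) = (492.15 − 23.6556) · e^(0.0798·13/12)
= 468.4944 · e^0.086450 = 468.4944 × 1.090297 = R$510.80

R$510.80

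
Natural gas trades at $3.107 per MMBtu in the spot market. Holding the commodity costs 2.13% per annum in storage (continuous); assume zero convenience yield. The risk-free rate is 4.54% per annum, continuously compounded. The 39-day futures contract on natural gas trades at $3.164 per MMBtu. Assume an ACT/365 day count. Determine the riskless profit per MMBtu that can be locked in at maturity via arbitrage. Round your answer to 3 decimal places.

$0.035 per MMBtu

Fair futures: F* = S·e^(carry·T), with carry = (r + u) = 0.0454 + 0.0213 = 0.0667
F* = 3.107 · e^(0.0667 × 39/365) = 3.107 · e^0.007127 = 3.107 × 1.007152 = $3.1292
Market $3.164 > fair $3.1292: forward overpriced → cash-and-carry (buy spot, short the forward).
At maturity, profit = |F_mkt − F*| = |3.164 − 3.1292| = $0.035 per MMBtu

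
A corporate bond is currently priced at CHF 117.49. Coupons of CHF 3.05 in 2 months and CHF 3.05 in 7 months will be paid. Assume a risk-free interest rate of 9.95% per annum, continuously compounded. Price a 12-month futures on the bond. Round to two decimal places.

CHF 123.29

PV(coupons) I = 3.05·e^(−0.0995·2/12) + 3.05·e^(−0.0995·7/12)
I = 2.9998 + 2.8780 = 5.8778
F = (S − I)·e^(rT) = (117.49 − 5.8778) · e^(0.0995·12/12)
= 111.6122 · e^0.099500 = 111.6122 × 1.104618 = CHF 123.29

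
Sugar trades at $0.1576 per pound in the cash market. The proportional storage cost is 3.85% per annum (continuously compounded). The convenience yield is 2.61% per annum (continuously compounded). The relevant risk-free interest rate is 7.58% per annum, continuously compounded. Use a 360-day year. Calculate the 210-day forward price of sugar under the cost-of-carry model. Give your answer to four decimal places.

$0.1659 per pound

Net carry = r + u − y = 0.0758 + 0.0385 − 0.0261 = 0.0882
F = S·e^((r+u−y)T) = 0.1576 · e^(0.0882 × 210/360) = 0.1576 · e^0.051450
= 0.1576 × 1.052797 = $0.1659 per pound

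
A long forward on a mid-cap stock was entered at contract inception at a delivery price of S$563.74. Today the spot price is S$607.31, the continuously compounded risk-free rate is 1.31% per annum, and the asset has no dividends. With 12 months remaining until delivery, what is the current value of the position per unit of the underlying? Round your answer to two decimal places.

Current fair forward for the remaining 12 months: F = S·e^(r·T), r = 0.0131
F = 607.31 · e^(0.0131 × 12/12) = 607.31 × 1.013186 = 615.3180
Value of long forward = (F − K)·e^(−rT) = (615.3180 − 563.74) · e^(−0.0131·12/12)
= 51.5780 × 0.986985 = 50.91

S$50.91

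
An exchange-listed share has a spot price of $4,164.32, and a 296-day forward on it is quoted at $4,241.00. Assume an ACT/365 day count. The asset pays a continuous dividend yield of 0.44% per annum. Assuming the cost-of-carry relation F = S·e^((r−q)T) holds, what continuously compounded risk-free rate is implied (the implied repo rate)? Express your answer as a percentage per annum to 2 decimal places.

2.69%

From F = S·e^((r−q)T): (r − q) = ln(F/S)/T
ln(4241.00/4164.32) = ln(1.018414) = 0.018247
(r − q) = 0.018247 / (296/365) = 0.022501
r = ln(F/S)/T + q = 0.022501 + 0.0044 = 0.026901
r = 2.69%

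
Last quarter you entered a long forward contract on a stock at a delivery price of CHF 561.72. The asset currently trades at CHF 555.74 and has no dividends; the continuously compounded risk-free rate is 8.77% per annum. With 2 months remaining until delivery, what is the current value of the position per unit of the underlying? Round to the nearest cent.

Current fair forward for the remaining 2 months: F = S·e^(r·T), r = 0.0877
F = 555.74 · e^(0.0877 × 2/12) = 555.74 × 1.014724 = 563.9227
Value of long forward = (F − K)·e^(−rT) = (563.9227 − 561.72) · e^(−0.0877·2/12)
= 2.2027 × 0.985490 = 2.17

CHF 2.17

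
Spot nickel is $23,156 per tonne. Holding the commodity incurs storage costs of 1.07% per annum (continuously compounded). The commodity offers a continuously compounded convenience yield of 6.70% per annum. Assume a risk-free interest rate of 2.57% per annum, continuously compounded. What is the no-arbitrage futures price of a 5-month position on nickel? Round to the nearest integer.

Net carry = r + u − y = 0.0257 + 0.0107 − 0.0670 = -0.0306
F = S·e^((r+u−y)T) = 23156 · e^(-0.0306 × 5/12) = 23156 · e^-0.012750
= 23156 × 0.987331 = $22,863 per tonne

$22,863 per tonne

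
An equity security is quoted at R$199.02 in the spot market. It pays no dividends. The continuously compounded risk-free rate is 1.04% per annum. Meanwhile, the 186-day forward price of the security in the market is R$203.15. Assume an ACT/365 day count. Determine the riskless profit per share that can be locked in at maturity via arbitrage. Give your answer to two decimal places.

Fair forward: F* = S·e^(carry·T), with carry = r = 0.0104
F* = 199.02 · e^(0.0104 × 186/365) = 199.02 · e^0.005300 = 199.02 × 1.005314 = R$200.0776
Market R$203.15 > fair R$200.0776: forward overpriced → cash-and-carry (buy spot, short the forward).
At maturity, profit = |F_mkt − F*| = |203.15 − 200.0776| = R$3.07 per share

R$3.07 per share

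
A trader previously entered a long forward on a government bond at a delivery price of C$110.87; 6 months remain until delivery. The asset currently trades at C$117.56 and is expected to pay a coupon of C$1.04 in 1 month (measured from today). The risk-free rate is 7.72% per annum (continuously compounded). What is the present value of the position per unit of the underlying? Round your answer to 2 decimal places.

PV(remaining coupons) I = 1.04·e^(−0.0772·1/12) = 1.0333
Current forward F = (S − I)·e^(rT) = (117.56 − 1.0333)·e^(0.0772·6/12) = 116.5267 × 1.039355 = 121.1126
Value (long) = (F − K)·e^(−rT) = (121.1126 − 110.87) × 0.962135 = 9.8548
Value = C$9.85

C$9.85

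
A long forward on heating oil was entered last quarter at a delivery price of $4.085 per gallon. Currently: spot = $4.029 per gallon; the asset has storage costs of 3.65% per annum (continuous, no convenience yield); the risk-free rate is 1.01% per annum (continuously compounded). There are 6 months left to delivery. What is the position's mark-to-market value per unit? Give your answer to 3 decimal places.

$0.039 per gallon

Current fair forward for the remaining 6 months: F = S·e^((r + u)·T), (r + u) = 0.0101 + 0.0365 = 0.0466
F = 4.029 · e^(0.0466 × 6/12) = 4.029 × 1.023574 = 4.1240
Value of long forward = (F − K)·e^(−rT) = (4.1240 − 4.085) · e^(−0.0101·6/12)
= 0.0390 × 0.994963 = 0.039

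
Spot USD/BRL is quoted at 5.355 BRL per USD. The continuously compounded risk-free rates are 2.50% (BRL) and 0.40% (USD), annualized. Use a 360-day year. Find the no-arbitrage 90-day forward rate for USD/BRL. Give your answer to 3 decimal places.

5.383

F = S·e^((r_BRL − r_USD)T) = 5.355 · e^((0.0250 − 0.0040) × 90/360)
= 5.355 · e^0.005250 = 5.355 × 1.005264
F = 5.383 BRL per USD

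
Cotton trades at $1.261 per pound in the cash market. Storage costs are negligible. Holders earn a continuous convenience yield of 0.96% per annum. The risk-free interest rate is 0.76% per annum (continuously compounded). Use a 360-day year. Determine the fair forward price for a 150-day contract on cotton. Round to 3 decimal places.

$1.260 per pound

Net carry = r + u − y = 0.0076 + 0.0000 − 0.0096 = -0.0020
F = S·e^((r+u−y)T) = 1.261 · e^(-0.0020 × 150/360) = 1.261 · e^-0.000833
= 1.261 × 0.999167 = $1.260 per pound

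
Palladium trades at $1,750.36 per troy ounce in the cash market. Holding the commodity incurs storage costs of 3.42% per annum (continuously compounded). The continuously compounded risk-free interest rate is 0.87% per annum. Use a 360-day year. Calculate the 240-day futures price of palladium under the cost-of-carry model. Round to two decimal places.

$1,801.14 per troy ounce

Net carry = r + u − y = 0.0087 + 0.0342 − 0.0000 = 0.0429
F = S·e^((r+u−y)T) = 1750.36 · e^(0.0429 × 240/360) = 1750.36 · e^0.02860000
= 1750.36 × 1.02901291 = $1,801.14 per troy ounce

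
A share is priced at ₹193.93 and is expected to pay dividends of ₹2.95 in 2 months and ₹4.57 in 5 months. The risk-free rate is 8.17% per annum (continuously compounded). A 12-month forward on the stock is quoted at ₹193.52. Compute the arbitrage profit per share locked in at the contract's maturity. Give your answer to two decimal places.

₹8.97 per share

PV(dividends) I = 2.95·e^(−0.0817·2/12) + 4.57·e^(−0.0817·5/12) = 7.3272
Fair forward F* = (S − I)·e^(rT) = (193.93 − 7.3272)·e^0.081700 = 186.6028 × 1.085130 = 202.4883
Market ₹193.52 < fair 202.4883: forward underpriced → reverse cash-and-carry (short the stock, invest proceeds at r, pay the dividends, go long the forward).
Profit at T = |F_mkt − F*| = |193.52 − 202.4883| = ₹8.97 per share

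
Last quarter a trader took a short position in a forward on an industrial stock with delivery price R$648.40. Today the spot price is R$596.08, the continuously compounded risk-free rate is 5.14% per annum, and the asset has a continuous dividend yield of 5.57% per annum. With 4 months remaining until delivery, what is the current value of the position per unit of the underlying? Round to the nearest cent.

R$52.27

Current fair forward for the remaining 4 months: F = S·e^((r − q)·T), (r − q) = 0.0514 − 0.0557 = -0.0043
F = 596.08 · e^(-0.0043 × 4/12) = 596.08 × 0.998568 = 595.2264
Value of long forward = (F − K)·e^(−rT) = (595.2264 − 648.40) · e^(−0.0514·4/12)
= -53.1736 × 0.983013 = -52.27
Short position value = −(long value) = R$52.27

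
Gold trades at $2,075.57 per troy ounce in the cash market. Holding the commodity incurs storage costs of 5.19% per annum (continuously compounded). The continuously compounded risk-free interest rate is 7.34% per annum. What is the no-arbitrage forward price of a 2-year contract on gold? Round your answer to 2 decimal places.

Net carry = r + u − y = 0.0734 + 0.0519 − 0.0000 = 0.1253
F = S·e^((r+u−y)T) = 2075.57 · e^(0.1253 × 2) = 2075.57 · e^0.25060000
= 2075.57 × 1.28479606 = $2,666.68 per troy ounce

$2,666.68 per troy ounce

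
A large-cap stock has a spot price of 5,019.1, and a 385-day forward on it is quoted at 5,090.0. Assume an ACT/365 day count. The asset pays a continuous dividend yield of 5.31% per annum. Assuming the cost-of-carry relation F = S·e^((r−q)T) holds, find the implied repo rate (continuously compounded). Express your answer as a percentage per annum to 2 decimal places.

From F = S·e^((r−q)T): (r − q) = ln(F/S)/T
ln(5090.0/5019.1) = ln(1.014126) = 0.014027
(r − q) = 0.014027 / (385/365) = 0.013298
r = ln(F/S)/T + q = 0.013298 + 0.0531 = 0.066398
r = 6.64%

6.64%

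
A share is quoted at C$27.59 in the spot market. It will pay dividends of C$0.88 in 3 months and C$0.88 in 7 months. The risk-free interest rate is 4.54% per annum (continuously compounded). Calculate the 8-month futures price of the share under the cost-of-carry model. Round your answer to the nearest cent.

C$26.66

PV(dividends) I = 0.88·e^(−0.0454·3/12) + 0.88·e^(−0.0454·7/12)
I = 0.8701 + 0.8570 = 1.7271
F = (S − I)·e^(rT) = (27.59 − 1.7271) · e^(0.0454·8/12)
= 25.8629 · e^0.030267 = 25.8629 × 1.030730 = C$26.66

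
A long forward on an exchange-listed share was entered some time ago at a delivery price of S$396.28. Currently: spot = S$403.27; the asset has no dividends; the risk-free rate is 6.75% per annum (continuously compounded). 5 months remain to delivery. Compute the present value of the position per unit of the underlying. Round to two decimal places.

Current fair forward for the remaining 5 months: F = S·e^(r·T), r = 0.0675
F = 403.27 · e^(0.0675 × 5/12) = 403.27 × 1.028524 = 414.7729
Value of long forward = (F − K)·e^(−rT) = (414.7729 − 396.28) · e^(−0.0675·5/12)
= 18.4929 × 0.972267 = 17.98

S$17.98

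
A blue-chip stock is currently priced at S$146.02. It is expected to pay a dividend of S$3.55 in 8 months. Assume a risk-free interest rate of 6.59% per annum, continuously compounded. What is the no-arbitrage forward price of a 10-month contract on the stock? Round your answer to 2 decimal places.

PV(dividends) I = 3.55·e^(−0.0659·8/12)
I = 3.3974
F = (S − I)·e^(rT) = (146.02 − 3.3974) · e^(0.0659·10/12)
= 142.6226 · e^0.054917 = 142.6226 × 1.056453 = S$150.67

S$150.67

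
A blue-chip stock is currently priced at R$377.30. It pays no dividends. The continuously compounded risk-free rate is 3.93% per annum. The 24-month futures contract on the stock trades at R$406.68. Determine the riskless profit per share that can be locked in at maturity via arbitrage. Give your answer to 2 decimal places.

R$1.47 per share

Fair futures: F* = S·e^(carry·T), with carry = r = 0.0393
F* = 377.30 · e^(0.0393 × 24/12) = 377.30 · e^0.078600 = 377.30 × 1.081772 = R$408.1526
Market R$406.68 < fair R$408.1526: forward underpriced → reverse cash-and-carry (short spot, go long the forward).
At maturity, profit = |F_mkt − F*| = |406.68 − 408.1526| = R$1.47 per share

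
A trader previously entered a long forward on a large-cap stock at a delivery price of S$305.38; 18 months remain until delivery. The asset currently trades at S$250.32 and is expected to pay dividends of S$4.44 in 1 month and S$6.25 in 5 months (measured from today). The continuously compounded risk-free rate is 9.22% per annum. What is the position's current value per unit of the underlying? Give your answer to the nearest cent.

-S$26.04

PV(remaining dividends) I = 4.44·e^(−0.0922·1/12) + 6.25·e^(−0.0922·5/12) = 10.4205
Current forward F = (S − I)·e^(rT) = (250.32 − 10.4205)·e^(0.0922·18/12) = 239.8995 × 1.148320 = 275.4814
Value (long) = (F − K)·e^(−rT) = (275.4814 − 305.38) × 0.870837 = -26.0368
Value = -S$26.04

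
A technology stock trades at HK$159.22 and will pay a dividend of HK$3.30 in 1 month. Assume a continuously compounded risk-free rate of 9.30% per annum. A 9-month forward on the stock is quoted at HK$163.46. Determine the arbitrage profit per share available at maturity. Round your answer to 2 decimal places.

HK$3.75 per share

PV(dividends) I = 3.30·e^(−0.0930·1/12) = 3.2745
Fair forward F* = (S − I)·e^(rT) = (159.22 − 3.2745)·e^0.069750 = 155.9455 × 1.072240 = 167.2110
Market HK$163.46 < fair 167.2110: forward underpriced → reverse cash-and-carry (short the stock, invest proceeds at r, pay the dividends, go long the forward).
Profit at T = |F_mkt − F*| = |163.46 − 167.2110| = HK$3.75 per share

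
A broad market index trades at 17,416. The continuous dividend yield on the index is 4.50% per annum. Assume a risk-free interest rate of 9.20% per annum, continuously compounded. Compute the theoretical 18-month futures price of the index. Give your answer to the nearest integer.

18,688

F = S·e^((r − q)T) = 17416 · e^((0.0920 − 0.0450) × 18/12)
= 17416 · e^0.070500 = 17416 × 1.073045
F = 18,688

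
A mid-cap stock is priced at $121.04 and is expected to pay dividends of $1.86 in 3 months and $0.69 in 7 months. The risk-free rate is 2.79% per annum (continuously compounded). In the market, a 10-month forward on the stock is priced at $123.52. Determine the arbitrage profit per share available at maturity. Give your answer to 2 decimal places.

PV(dividends) I = 1.86·e^(−0.0279·3/12) + 0.69·e^(−0.0279·7/12) = 2.5259
Fair forward F* = (S − I)·e^(rT) = (121.04 − 2.5259)·e^0.023250 = 118.5141 × 1.023522 = 121.3018
Market $123.52 > fair 121.3018: forward overpriced → cash-and-carry (borrow at r, buy the stock and collect the dividends, short the forward).
Profit at T = |F_mkt − F*| = |123.52 − 121.3018| = $2.22 per share

$2.22 per share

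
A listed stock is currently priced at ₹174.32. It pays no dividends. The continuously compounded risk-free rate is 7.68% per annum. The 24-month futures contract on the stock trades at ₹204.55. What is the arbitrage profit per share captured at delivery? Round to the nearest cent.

₹1.29 per share

Fair futures: F* = S·e^(carry·T), with carry = r = 0.0768
F* = 174.32 · e^(0.0768 × 24/12) = 174.32 · e^0.153600 = 174.32 × 1.166024 = ₹203.2613
Market ₹204.55 > fair ₹203.2613: forward overpriced → cash-and-carry (buy spot, short the forward).
At maturity, profit = |F_mkt − F*| = |204.55 − 203.2613| = ₹1.29 per share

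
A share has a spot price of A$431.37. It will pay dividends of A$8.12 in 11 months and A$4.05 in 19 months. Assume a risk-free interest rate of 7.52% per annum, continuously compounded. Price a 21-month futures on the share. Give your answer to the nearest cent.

A$479.30

PV(dividends) I = 8.12·e^(−0.0752·11/12) + 4.05·e^(−0.0752·19/12)
I = 7.5791 + 3.5954 = 11.1745
F = (S − I)·e^(rT) = (431.37 − 11.1745) · e^(0.0752·21/12)
= 420.1955 · e^0.131600 = 420.1955 × 1.140652 = A$479.30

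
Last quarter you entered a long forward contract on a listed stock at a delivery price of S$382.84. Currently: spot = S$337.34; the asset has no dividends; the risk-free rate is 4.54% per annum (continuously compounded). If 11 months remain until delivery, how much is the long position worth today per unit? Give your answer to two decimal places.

Current fair forward for the remaining 11 months: F = S·e^(r·T), r = 0.0454
F = 337.34 · e^(0.0454 × 11/12) = 337.34 × 1.042495 = 351.6753
Value of long forward = (F − K)·e^(−rT) = (351.6753 − 382.84) · e^(−0.0454·11/12)
= -31.1647 × 0.959237 = -29.89

-S$29.89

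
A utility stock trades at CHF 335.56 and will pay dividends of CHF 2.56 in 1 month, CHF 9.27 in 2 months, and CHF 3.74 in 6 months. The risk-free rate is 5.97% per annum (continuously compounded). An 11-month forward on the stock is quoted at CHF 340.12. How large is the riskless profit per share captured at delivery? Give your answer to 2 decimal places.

CHF 1.90 per share

PV(dividends) I = 2.56·e^(−0.0597·1/12) + 9.27·e^(−0.0597·2/12) + 3.74·e^(−0.0597·6/12) = 15.3555
Fair forward F* = (S − I)·e^(rT) = (335.56 − 15.3555)·e^0.054725 = 320.2045 × 1.056250 = 338.2160
Market CHF 340.12 > fair 338.2160: forward overpriced → cash-and-carry (borrow at r, buy the stock and collect the dividends, short the forward).
Profit at T = |F_mkt − F*| = |340.12 − 338.2160| = CHF 1.90 per share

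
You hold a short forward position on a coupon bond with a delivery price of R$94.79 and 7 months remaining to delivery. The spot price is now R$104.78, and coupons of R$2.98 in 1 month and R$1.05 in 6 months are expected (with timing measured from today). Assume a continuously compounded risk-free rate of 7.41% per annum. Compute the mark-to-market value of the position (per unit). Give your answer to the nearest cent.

PV(remaining coupons) I = 2.98·e^(−0.0741·1/12) + 1.05·e^(−0.0741·6/12) = 3.9735
Current forward F = (S − I)·e^(rT) = (104.78 − 3.9735)·e^(0.0741·7/12) = 100.8065 × 1.044173 = 105.2594
Value (long) = (F − K)·e^(−rT) = (105.2594 − 94.79) × 0.957696 = 10.0265
Short position value = −(long value) = -R$10.03

-R$10.03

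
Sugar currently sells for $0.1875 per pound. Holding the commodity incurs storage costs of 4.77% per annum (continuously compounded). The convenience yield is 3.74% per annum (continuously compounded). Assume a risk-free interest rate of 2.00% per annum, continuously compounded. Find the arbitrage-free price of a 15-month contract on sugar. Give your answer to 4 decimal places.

$0.1947 per pound

Net carry = r + u − y = 0.0200 + 0.0477 − 0.0374 = 0.0303
F = S·e^((r+u−y)T) = 0.1875 · e^(0.0303 × 15/12) = 0.1875 · e^0.037875
= 0.1875 × 1.038601 = $0.1947 per pound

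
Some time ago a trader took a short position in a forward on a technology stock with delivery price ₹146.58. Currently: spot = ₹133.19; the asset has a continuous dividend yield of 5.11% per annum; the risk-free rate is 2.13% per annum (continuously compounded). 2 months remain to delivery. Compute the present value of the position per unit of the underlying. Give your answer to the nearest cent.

₹14.00

Current fair forward for the remaining 2 months: F = S·e^((r − q)·T), (r − q) = 0.0213 − 0.0511 = -0.0298
F = 133.19 · e^(-0.0298 × 2/12) = 133.19 × 0.995046 = 132.5302
Value of long forward = (F − K)·e^(−rT) = (132.5302 − 146.58) · e^(−0.0213·2/12)
= -14.0498 × 0.996456 = -14.00
Short position value = −(long value) = ₹14.00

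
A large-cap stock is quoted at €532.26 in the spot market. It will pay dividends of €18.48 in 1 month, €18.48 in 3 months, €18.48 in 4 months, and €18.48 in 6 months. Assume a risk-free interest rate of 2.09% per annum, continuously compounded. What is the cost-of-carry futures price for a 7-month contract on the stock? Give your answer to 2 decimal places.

€464.42

PV(dividends) I = 18.48·e^(−0.0209·1/12) + 18.48·e^(−0.0209·3/12) + 18.48·e^(−0.0209·4/12) + 18.48·e^(−0.0209·6/12)
I = 18.4478 + 18.3837 + 18.3517 + 18.2879 = 73.4711
F = (S − I)·e^(rT) = (532.26 − 73.4711) · e^(0.0209·7/12)
= 458.7889 · e^0.012192 = 458.7889 × 1.012267 = €464.42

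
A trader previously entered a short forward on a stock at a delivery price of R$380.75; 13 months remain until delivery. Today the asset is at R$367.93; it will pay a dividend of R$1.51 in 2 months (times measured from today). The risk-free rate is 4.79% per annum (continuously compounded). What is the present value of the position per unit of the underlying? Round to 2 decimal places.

PV(remaining dividends) I = 1.51·e^(−0.0479·2/12) = 1.4980
Current forward F = (S − I)·e^(rT) = (367.93 − 1.4980)·e^(0.0479·13/12) = 366.4320 × 1.053262 = 385.9489
Value (long) = (F − K)·e^(−rT) = (385.9489 − 380.75) × 0.949432 = 4.9360
Short position value = −(long value) = -R$4.94

-R$4.94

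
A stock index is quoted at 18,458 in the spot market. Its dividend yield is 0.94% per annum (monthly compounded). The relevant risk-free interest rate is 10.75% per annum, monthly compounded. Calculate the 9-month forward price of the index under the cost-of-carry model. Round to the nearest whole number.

19,860

F = S · (1+r/12)^(12T) / (1+q/12)^(12T)
= 18458 × 1.083575 / 1.007072 = 18458 × 1.075966
F = 19,860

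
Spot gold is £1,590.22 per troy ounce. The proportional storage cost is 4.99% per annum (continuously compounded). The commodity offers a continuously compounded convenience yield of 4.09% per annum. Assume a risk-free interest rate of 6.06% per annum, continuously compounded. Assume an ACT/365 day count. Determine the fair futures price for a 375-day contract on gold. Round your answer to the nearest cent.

£1,708.10 per troy ounce

Net carry = r + u − y = 0.0606 + 0.0499 − 0.0409 = 0.0696
F = S·e^((r+u−y)T) = 1590.22 · e^(0.0696 × 375/365) = 1590.22 · e^0.07150685
= 1590.22 × 1.07412551 = £1,708.10 per troy ounce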